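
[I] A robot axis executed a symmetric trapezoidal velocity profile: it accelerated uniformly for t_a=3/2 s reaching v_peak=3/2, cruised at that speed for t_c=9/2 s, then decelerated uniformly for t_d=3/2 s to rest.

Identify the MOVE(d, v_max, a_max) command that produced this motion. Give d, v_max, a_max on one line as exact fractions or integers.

d=9 v_max=3/2 a_max=1

a_max = (3/2)/(3/2) = 1
d_a = ½·3/2·3/2 = 9/8; d_c = 3/2·9/2 = 27/4
d = 2·9/8 + 27/4 = 9
t_c = 9/2 > 0 so v_max = 3/2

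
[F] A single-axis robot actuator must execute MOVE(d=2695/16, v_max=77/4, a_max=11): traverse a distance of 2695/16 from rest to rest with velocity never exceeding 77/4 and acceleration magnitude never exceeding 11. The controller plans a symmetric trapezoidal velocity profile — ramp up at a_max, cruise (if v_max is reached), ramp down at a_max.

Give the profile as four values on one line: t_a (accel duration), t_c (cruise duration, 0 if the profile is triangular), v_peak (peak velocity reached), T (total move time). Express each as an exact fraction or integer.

t_a=7/4 t_c=7 v_peak=77/4 T=21/2

v_max²/a_max = (77/4)²/11 = 539/16
2695/16 ≥ 539/16 so v_max reached
t_a = (77/4)/11 = 7/4; v_peak = 77/4
d_cruise = 2695/16 − 539/16 = 539/4; t_c = (539/4)/(77/4) = 7
T = 2·7/4 + 7 = 21/2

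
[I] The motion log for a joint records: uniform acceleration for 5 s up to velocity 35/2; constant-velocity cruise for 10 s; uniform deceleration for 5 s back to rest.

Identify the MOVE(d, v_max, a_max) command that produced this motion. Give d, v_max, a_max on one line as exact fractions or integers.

d=525/2 v_max=35/2 a_max=7/2

a_max = (35/2)/5 = 7/2
d_a = ½·35/2·5 = 175/4; d_c = 35/2·10 = 175
d = 2·175/4 + 175 = 525/2
t_c = 10 > 0 → v_max = v_peak = 35/2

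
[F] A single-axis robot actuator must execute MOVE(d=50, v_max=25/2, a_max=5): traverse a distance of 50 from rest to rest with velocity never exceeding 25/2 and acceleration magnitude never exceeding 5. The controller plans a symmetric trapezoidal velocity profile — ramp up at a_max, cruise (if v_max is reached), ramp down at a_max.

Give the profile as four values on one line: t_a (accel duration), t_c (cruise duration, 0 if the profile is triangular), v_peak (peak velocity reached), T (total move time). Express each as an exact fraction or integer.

t_a=5/2 t_c=3/2 v_peak=25/2 T=13/2

(v_max)²/a_max = (25/2)²/5 = 125/4
50 ≥ 125/4 so v_max reached
t_a = (25/2)/5 = 5/2; v_peak = 25/2
d_cruise = 50 − 125/4 = 75/4; t_c = (75/4)/(25/2) = 3/2
T = 2·5/2 + 3/2 = 13/2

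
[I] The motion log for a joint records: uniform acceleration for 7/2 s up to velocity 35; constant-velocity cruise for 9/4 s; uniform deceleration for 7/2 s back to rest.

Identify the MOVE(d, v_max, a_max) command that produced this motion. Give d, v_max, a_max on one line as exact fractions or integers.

d=805/4 v_max=35 a_max=10

a_max = 35/(7/2) = 10
d_a = ½·35·7/2 = 245/4; d_c = 35·9/4 = 315/4
d = 2·245/4 + 315/4 = 805/4
t_c = 9/4 > 0 so v_max = 35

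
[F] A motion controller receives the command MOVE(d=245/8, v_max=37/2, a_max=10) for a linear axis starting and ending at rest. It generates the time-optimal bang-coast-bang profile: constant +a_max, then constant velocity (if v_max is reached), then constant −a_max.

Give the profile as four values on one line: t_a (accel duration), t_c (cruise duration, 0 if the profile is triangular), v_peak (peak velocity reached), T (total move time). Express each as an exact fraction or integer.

v_max²/a_max = (37/2)²/10 = 1369/40
245/8 < 1369/40 ⇒ no cruise
v_peak = √(245/8·10) = √(1225/4) = 35/2
t_a = (35/2)/10 = 7/4; t_c = 0
T = 2·7/4 = 7/2

t_a=7/4 t_c=0 v_peak=35/2 T=7/2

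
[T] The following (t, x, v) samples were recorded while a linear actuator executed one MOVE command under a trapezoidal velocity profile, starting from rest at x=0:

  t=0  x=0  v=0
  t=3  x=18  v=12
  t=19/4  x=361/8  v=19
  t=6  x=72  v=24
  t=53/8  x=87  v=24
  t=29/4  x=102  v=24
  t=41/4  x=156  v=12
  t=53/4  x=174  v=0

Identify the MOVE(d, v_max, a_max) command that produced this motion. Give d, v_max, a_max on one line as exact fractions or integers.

d=174 v_max=24 a_max=4

final state: t=53/4, x=174, v=0 → d = 174
a_max = (12−0)/(3−0) = 4
max v = 24 over t∈[6,29/4] → v_max = 24
check: 24·(6+5/4) = 174 ✓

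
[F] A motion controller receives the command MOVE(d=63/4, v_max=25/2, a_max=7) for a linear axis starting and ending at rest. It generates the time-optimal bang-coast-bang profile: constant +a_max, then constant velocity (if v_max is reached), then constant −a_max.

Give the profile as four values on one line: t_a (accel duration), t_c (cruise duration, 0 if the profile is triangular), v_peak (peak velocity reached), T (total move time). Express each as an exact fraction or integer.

t_a=3/2 t_c=0 v_peak=21/2 T=3

v_max²/a_max = (25/2)²/7 = 625/28
63/4 < 625/28 → triangular
v_peak = √(63/4·7) = √(441/4) = 21/2
t_a = (21/2)/7 = 3/2; t_c = 0
T = 2·3/2 = 3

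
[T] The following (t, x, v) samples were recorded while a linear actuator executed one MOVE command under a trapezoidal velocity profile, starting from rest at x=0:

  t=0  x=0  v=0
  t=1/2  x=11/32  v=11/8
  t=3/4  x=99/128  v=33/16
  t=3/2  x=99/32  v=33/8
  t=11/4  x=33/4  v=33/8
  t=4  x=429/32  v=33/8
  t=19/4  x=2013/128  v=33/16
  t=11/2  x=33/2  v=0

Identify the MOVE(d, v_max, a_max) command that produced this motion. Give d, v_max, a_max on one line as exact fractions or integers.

d=33/2 v_max=33/8 a_max=11/4

final state: t=11/2, x=33/2, v=0 → d = 33/2
a_max = (11/8−0)/(1/2−0) = 11/4
max v = 33/8 over t∈[3/2,4] → v_max = 33/8
check: 33/8·(3/2+5/2) = 33/2 ✓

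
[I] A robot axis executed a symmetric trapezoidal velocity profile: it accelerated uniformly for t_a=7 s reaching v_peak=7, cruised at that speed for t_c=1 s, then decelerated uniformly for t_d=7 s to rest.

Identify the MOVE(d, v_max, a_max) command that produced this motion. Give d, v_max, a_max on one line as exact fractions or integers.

a_max = 7/7 = 1
d_a = ½·7·7 = 49/2; d_c = 7·1 = 7
d = 2·49/2 + 7 = 56
t_c = 1 > 0 ⇒ limit active, v_max = 7

d=56 v_max=7 a_max=1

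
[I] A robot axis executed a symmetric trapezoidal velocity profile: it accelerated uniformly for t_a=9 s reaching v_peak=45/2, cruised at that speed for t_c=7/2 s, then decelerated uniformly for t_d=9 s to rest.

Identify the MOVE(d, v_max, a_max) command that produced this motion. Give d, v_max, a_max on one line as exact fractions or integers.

a_max = (45/2)/9 = 5/2
d_a = ½·45/2·9 = 405/4; d_c = 45/2·7/2 = 315/4
d = 2·405/4 + 315/4 = 1125/4
t_c = 7/2 > 0 → v_max = v_peak = 45/2

d=1125/4 v_max=45/2 a_max=5/2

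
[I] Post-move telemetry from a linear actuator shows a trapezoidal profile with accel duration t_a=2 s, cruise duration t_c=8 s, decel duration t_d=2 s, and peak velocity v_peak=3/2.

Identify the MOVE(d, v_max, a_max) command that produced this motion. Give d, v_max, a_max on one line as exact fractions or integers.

a_max = (3/2)/2 = 3/4
d_a = ½·3/2·2 = 3/2; d_c = 3/2·8 = 12
d = 2·3/2 + 12 = 15
t_c = 8 > 0 ⇒ limit active, v_max = 3/2

d=15 v_max=3/2 a_max=3/4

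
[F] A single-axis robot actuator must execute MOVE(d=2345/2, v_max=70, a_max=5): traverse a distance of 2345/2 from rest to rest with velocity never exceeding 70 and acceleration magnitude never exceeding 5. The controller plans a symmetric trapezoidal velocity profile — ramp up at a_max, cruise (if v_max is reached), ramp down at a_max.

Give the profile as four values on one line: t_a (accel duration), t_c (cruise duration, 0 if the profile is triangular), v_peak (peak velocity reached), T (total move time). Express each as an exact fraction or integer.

t_a=14 t_c=11/4 v_peak=70 T=123/4

v_max²/a_max = 70²/5 = 980
2345/2 ≥ 980 ⇒ cruise phase
t_a = 70/5 = 14; v_peak = 70
d_cruise = 2345/2 − 980 = 385/2; t_c = (385/2)/70 = 11/4
T = 2·14 + 11/4 = 123/4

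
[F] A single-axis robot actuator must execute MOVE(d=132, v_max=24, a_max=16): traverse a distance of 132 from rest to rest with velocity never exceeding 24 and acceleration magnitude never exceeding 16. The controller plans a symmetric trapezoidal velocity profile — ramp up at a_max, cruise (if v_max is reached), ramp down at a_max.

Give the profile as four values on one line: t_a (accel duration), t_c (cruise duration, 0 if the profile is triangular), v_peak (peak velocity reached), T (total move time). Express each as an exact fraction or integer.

t_a=3/2 t_c=4 v_peak=24 T=7

(v_max)²/a_max = 24²/16 = 36
132 ≥ 36 → trapezoidal
t_a = 24/16 = 3/2; v_peak = 24
d_cruise = 132 − 36 = 96; t_c = 96/24 = 4
T = 2·3/2 + 4 = 7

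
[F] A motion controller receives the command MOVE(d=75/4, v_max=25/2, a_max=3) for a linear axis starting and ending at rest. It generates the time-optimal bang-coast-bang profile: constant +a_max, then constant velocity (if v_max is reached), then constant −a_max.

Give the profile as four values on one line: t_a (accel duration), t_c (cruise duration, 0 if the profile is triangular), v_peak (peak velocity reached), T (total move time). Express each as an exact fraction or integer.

t_a=5/2 t_c=0 v_peak=15/2 T=5

(v_max)²/a_max = (25/2)²/3 = 625/12
75/4 < 625/12 → triangular
v_peak = √(75/4·3) = √(225/4) = 15/2
t_a = (15/2)/3 = 5/2; t_c = 0
T = 2·5/2 = 5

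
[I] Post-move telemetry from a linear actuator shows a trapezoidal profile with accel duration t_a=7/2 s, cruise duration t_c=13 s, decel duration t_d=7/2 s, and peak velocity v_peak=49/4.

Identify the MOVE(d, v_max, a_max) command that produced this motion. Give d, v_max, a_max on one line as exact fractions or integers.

a_max = (49/4)/(7/2) = 7/2
d_a = ½·49/4·7/2 = 343/16; d_c = 49/4·13 = 637/4
d = 2·343/16 + 637/4 = 1617/8
t_c = 13 > 0 ⇒ limit active, v_max = 49/4

d=1617/8 v_max=49/4 a_max=7/2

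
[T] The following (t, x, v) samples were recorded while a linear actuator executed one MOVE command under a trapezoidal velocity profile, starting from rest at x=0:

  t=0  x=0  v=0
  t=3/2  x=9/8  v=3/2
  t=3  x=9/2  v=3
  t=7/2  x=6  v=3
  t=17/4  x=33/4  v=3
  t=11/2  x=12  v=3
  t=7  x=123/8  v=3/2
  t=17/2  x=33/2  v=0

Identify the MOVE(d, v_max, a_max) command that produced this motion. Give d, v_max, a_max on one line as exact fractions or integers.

final state: t=17/2, x=33/2, v=0 → d = 33/2
a_max = (3/2−0)/(3/2−0) = 1
max v = 3 over t∈[3,11/2] → v_max = 3
check: 3·(3+5/2) = 33/2 ✓

d=33/2 v_max=3 a_max=1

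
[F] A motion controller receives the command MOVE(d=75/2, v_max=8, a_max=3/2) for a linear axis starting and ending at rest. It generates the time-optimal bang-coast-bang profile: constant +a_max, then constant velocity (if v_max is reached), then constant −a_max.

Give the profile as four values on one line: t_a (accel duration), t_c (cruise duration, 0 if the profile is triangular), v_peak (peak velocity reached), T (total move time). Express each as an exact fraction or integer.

v_max²/a_max = 8²/(3/2) = 128/3
75/2 < 128/3 ⇒ no cruise
v_peak = √(75/2·3/2) = √(225/4) = 15/2
t_a = (15/2)/(3/2) = 5; t_c = 0
T = 2·5 = 10

t_a=5 t_c=0 v_peak=15/2 T=10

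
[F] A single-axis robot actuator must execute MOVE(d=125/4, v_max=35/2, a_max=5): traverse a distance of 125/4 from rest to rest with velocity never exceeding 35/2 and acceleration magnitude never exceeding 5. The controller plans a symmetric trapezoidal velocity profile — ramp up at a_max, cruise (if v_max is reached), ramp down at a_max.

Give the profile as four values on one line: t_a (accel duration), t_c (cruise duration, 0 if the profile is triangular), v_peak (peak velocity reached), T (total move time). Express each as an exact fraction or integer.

v_max²/a_max = (35/2)²/5 = 245/4
125/4 < 245/4 ⇒ no cruise
v_peak = √(125/4·5) = √(625/4) = 25/2
t_a = (25/2)/5 = 5/2; t_c = 0
T = 2·5/2 = 5

t_a=5/2 t_c=0 v_peak=25/2 T=5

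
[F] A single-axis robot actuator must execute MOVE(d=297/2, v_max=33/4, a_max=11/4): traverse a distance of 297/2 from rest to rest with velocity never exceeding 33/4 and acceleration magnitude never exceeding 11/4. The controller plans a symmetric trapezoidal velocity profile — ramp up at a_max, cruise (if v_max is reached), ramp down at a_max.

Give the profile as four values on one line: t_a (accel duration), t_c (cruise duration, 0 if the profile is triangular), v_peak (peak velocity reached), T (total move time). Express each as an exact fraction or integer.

v_max²/a_max = (33/4)²/(11/4) = 99/4
297/2 ≥ 99/4 → trapezoidal
t_a = (33/4)/(11/4) = 3; v_peak = 33/4
d_cruise = 297/2 − 99/4 = 495/4; t_c = (495/4)/(33/4) = 15
T = 2·3 + 15 = 21

t_a=3 t_c=15 v_peak=33/4 T=21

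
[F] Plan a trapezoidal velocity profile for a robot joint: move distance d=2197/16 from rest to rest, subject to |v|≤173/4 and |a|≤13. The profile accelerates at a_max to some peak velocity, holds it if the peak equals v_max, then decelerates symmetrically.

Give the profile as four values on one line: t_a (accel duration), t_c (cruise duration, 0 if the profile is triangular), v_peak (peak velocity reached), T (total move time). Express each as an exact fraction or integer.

(v_max)²/a_max = (173/4)²/13 = 29929/208
2197/16 < 29929/208 ⇒ no cruise
v_peak = √(2197/16·13) = √(28561/16) = 169/4
t_a = (169/4)/13 = 13/4; t_c = 0
T = 2·13/4 = 13/2

t_a=13/4 t_c=0 v_peak=169/4 T=13/2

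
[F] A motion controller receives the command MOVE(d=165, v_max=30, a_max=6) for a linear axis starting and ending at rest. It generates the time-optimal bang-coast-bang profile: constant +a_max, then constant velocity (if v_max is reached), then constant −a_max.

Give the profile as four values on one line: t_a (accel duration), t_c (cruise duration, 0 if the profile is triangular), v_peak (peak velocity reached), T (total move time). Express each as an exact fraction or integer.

vₘ²/aₘ = 30²/6 = 150
165 ≥ 150 ⇒ cruise phase
t_a = 30/6 = 5; v_peak = 30
d_cruise = 165 − 150 = 15; t_c = 15/30 = 1/2
T = 2·5 + 1/2 = 21/2

t_a=5 t_c=1/2 v_peak=30 T=21/2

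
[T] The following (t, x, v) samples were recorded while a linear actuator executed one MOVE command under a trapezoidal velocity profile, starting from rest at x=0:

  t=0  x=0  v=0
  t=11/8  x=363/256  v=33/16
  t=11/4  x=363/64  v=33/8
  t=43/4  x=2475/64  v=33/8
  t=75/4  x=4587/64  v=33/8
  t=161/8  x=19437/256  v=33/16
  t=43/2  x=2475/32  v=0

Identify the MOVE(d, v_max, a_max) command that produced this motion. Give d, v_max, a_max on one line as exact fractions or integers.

d=2475/32 v_max=33/8 a_max=3/2

final state: t=43/2, x=2475/32, v=0 → d = 2475/32
a_max = (33/16−0)/(11/8−0) = 3/2
max v = 33/8 over t∈[11/4,75/4] → v_max = 33/8
check: 33/8·(11/4+16) = 2475/32 ✓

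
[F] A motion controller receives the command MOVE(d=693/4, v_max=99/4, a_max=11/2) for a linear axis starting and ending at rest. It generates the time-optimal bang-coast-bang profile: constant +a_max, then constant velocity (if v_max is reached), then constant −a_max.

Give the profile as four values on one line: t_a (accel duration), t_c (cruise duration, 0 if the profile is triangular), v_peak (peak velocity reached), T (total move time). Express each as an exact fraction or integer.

vₘ²/aₘ = (99/4)²/(11/2) = 891/8
693/4 ≥ 891/8 → trapezoidal
t_a = (99/4)/(11/2) = 9/2; v_peak = 99/4
d_cruise = 693/4 − 891/8 = 495/8; t_c = (495/8)/(99/4) = 5/2
T = 2·9/2 + 5/2 = 23/2

t_a=9/2 t_c=5/2 v_peak=99/4 T=23/2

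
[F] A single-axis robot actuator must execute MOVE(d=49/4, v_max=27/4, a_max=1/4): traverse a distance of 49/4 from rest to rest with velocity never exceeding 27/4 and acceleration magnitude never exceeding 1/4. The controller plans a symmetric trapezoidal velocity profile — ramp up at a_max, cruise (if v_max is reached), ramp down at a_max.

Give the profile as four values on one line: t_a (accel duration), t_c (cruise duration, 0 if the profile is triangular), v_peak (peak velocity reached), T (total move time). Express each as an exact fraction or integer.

v_max²/a_max = (27/4)²/(1/4) = 729/4
49/4 < 729/4 ⇒ no cruise
v_peak = √(49/4·1/4) = √(49/16) = 7/4
t_a = (7/4)/(1/4) = 7; t_c = 0
T = 2·7 = 14

t_a=7 t_c=0 v_peak=7/4 T=14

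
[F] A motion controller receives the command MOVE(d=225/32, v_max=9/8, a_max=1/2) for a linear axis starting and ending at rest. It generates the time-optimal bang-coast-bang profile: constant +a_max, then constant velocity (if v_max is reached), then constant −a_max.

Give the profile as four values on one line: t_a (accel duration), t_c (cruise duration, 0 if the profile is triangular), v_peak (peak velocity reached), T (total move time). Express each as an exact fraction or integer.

t_a=9/4 t_c=4 v_peak=9/8 T=17/2

v_max²/a_max = (9/8)²/(1/2) = 81/32
225/32 ≥ 81/32 → trapezoidal
t_a = (9/8)/(1/2) = 9/4; v_peak = 9/8
d_cruise = 225/32 − 81/32 = 9/2; t_c = (9/2)/(9/8) = 4
T = 2·9/4 + 4 = 17/2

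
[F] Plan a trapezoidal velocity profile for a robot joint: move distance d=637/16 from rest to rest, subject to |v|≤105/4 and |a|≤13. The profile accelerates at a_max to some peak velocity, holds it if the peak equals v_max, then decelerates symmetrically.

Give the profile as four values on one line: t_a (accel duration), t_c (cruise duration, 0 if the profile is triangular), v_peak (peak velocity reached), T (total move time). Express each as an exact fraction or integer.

t_a=7/4 t_c=0 v_peak=91/4 T=7/2

(v_max)²/a_max = (105/4)²/13 = 11025/208
637/16 < 11025/208 so t_c = 0
v_peak = √(637/16·13) = √(8281/16) = 91/4
t_a = (91/4)/13 = 7/4; t_c = 0
T = 2·7/4 = 7/2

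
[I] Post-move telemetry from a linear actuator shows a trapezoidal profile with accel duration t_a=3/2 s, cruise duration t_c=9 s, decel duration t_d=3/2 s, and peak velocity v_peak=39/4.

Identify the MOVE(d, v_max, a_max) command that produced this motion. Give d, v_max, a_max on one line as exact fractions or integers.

a_max = (39/4)/(3/2) = 13/2
d_a = ½·39/4·3/2 = 117/16; d_c = 39/4·9 = 351/4
d = 2·117/16 + 351/4 = 819/8
t_c = 9 > 0 → v_max = v_peak = 39/4

d=819/8 v_max=39/4 a_max=13/2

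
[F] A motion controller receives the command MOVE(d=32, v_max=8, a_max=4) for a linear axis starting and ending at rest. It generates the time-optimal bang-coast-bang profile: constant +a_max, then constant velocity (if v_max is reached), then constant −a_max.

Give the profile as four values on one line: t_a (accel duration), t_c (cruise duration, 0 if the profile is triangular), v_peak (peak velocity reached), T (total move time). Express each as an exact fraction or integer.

t_a=2 t_c=2 v_peak=8 T=6

vₘ²/aₘ = 8²/4 = 16
32 ≥ 16 so v_max reached
t_a = 8/4 = 2; v_peak = 8
d_cruise = 32 − 16 = 16; t_c = 16/8 = 2
T = 2·2 + 2 = 6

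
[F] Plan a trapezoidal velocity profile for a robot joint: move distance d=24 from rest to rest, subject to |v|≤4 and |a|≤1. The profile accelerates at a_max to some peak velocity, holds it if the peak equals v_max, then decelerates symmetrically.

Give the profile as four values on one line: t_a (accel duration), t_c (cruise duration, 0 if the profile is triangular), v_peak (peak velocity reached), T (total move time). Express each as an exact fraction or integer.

t_a=4 t_c=2 v_peak=4 T=10

(v_max)²/a_max = 4²/1 = 16
24 ≥ 16 so v_max reached
t_a = 4/1 = 4; v_peak = 4
d_cruise = 24 − 16 = 8; t_c = 8/4 = 2
T = 2·4 + 2 = 10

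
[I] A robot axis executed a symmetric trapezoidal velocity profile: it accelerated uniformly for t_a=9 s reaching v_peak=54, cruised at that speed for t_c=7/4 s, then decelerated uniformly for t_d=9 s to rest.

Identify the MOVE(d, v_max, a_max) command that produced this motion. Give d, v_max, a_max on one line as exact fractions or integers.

a_max = 54/9 = 6
d_a = ½·54·9 = 243; d_c = 54·7/4 = 189/2
d = 2·243 + 189/2 = 1161/2
t_c = 7/4 > 0 so v_max = 54

d=1161/2 v_max=54 a_max=6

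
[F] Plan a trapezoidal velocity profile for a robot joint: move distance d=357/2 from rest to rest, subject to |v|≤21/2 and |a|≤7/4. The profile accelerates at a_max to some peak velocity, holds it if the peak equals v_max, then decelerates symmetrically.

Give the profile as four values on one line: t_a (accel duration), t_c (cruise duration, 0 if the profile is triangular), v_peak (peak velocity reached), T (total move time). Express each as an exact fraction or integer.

t_a=6 t_c=11 v_peak=21/2 T=23

(v_max)²/a_max = (21/2)²/(7/4) = 63
357/2 ≥ 63 ⇒ cruise phase
t_a = (21/2)/(7/4) = 6; v_peak = 21/2
d_cruise = 357/2 − 63 = 231/2; t_c = (231/2)/(21/2) = 11
T = 2·6 + 11 = 23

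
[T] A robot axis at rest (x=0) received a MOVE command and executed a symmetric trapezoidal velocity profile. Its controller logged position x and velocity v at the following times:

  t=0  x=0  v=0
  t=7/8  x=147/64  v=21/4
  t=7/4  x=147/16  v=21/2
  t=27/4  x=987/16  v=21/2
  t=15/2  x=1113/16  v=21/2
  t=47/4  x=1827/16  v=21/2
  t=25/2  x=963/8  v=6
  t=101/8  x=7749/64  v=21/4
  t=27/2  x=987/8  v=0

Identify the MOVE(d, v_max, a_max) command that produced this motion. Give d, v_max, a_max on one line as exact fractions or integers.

final state: t=27/2, x=987/8, v=0 → d = 987/8
a_max = (21/4−0)/(7/8−0) = 6
max v = 21/2 over t∈[7/4,47/4] → v_max = 21/2
check: 21/2·(7/4+10) = 987/8 ✓

d=987/8 v_max=21/2 a_max=6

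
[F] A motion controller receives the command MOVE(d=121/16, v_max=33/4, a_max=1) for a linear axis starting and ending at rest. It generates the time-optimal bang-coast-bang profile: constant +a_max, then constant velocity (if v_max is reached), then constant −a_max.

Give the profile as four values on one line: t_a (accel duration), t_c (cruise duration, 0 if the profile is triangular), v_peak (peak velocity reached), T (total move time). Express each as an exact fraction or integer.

t_a=11/4 t_c=0 v_peak=11/4 T=11/2

v_max²/a_max = (33/4)²/1 = 1089/16
121/16 < 1089/16 so t_c = 0
v_peak = √(121/16·1) = √(121/16) = 11/4
t_a = (11/4)/1 = 11/4; t_c = 0
T = 2·11/4 = 11/2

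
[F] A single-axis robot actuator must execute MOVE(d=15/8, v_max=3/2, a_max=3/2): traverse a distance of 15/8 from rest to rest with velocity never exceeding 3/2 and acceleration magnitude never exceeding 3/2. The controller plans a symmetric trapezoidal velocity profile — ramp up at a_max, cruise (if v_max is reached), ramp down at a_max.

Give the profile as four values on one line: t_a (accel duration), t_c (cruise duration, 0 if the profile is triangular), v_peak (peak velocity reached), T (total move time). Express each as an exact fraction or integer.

(v_max)²/a_max = (3/2)²/(3/2) = 3/2
15/8 ≥ 3/2 ⇒ cruise phase
t_a = (3/2)/(3/2) = 1; v_peak = 3/2
d_cruise = 15/8 − 3/2 = 3/8; t_c = (3/8)/(3/2) = 1/4
T = 2·1 + 1/4 = 9/4

t_a=1 t_c=1/4 v_peak=3/2 T=9/4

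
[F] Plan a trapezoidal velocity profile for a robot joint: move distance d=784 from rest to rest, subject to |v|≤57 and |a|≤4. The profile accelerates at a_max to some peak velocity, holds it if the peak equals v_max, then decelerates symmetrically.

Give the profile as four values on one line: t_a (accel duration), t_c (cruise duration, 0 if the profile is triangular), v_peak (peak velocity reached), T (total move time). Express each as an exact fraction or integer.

vₘ²/aₘ = 57²/4 = 3249/4
784 < 3249/4 → triangular
v_peak = √(784·4) = √3136 = 56
t_a = 56/4 = 14; t_c = 0
T = 2·14 = 28

t_a=14 t_c=0 v_peak=56 T=28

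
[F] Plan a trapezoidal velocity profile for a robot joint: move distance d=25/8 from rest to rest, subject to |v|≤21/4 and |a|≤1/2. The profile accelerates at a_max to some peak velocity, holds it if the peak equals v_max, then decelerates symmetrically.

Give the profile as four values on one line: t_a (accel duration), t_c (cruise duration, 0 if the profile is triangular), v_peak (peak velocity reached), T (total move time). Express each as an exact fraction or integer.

v_max²/a_max = (21/4)²/(1/2) = 441/8
25/8 < 441/8 ⇒ no cruise
v_peak = √(25/8·1/2) = √(25/16) = 5/4
t_a = (5/4)/(1/2) = 5/2; t_c = 0
T = 2·5/2 = 5

t_a=5/2 t_c=0 v_peak=5/4 T=5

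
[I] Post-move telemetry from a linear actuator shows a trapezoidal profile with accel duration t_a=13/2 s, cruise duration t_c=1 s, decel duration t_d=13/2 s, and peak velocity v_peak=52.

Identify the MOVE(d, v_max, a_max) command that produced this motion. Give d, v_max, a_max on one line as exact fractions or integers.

d=390 v_max=52 a_max=8

a_max = 52/(13/2) = 8
d_a = ½·52·13/2 = 169; d_c = 52·1 = 52
d = 2·169 + 52 = 390
t_c = 1 > 0 → v_max = v_peak = 52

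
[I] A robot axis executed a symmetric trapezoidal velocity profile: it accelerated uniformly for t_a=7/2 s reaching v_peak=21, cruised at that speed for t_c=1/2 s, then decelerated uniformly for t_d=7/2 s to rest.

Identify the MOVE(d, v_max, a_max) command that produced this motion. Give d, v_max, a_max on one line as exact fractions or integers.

a_max = 21/(7/2) = 6
d_a = ½·21·7/2 = 147/4; d_c = 21·1/2 = 21/2
d = 2·147/4 + 21/2 = 84
t_c = 1/2 > 0 so v_max = 21

d=84 v_max=21 a_max=6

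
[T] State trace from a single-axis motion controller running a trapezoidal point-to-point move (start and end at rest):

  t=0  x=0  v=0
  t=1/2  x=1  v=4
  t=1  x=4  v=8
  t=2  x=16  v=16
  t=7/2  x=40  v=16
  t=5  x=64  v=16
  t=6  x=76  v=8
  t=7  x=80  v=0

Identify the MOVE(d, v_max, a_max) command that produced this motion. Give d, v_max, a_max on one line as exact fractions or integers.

d=80 v_max=16 a_max=8

final state: t=7, x=80, v=0 → d = 80
a_max = (4−0)/(1/2−0) = 8
max v = 16 over t∈[2,5] → v_max = 16
check: 16·(2+3) = 80 ✓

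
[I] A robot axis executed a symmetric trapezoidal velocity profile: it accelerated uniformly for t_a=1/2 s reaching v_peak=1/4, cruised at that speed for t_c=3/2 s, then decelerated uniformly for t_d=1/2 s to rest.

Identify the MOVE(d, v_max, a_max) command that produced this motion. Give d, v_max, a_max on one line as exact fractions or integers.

a_max = (1/4)/(1/2) = 1/2
d_a = ½·1/4·1/2 = 1/16; d_c = 1/4·3/2 = 3/8
d = 2·1/16 + 3/8 = 1/2
t_c = 3/2 > 0 → v_max = v_peak = 1/4

d=1/2 v_max=1/4 a_max=1/2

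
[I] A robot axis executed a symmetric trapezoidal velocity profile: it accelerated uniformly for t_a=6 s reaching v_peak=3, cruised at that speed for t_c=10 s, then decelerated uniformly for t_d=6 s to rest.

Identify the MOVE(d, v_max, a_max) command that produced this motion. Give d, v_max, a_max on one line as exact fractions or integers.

d=48 v_max=3 a_max=1/2

a_max = 3/6 = 1/2
d_a = ½·3·6 = 9; d_c = 3·10 = 30
d = 2·9 + 30 = 48
t_c = 10 > 0 → v_max = v_peak = 3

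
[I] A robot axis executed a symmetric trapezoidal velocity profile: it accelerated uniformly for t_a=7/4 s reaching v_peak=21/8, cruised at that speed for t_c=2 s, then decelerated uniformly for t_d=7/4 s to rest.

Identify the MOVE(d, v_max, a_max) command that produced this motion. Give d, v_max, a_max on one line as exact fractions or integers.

a_max = (21/8)/(7/4) = 3/2
d_a = ½·21/8·7/4 = 147/64; d_c = 21/8·2 = 21/4
d = 2·147/64 + 21/4 = 315/32
t_c = 2 > 0 so v_max = 21/8

d=315/32 v_max=21/8 a_max=3/2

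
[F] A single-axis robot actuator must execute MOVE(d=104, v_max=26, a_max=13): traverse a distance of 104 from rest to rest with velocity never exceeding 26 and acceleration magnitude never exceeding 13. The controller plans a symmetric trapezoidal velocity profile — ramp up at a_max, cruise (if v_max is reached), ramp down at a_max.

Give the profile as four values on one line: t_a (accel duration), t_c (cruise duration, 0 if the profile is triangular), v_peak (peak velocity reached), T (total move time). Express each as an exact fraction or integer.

t_a=2 t_c=2 v_peak=26 T=6

vₘ²/aₘ = 26²/13 = 52
104 ≥ 52 → trapezoidal
t_a = 26/13 = 2; v_peak = 26
d_cruise = 104 − 52 = 52; t_c = 52/26 = 2
T = 2·2 + 2 = 6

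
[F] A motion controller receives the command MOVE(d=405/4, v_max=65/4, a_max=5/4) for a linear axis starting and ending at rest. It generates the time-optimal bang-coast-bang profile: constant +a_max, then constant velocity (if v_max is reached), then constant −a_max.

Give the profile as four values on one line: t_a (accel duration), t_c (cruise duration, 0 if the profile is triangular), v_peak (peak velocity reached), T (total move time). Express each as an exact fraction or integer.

t_a=9 t_c=0 v_peak=45/4 T=18

v_max²/a_max = (65/4)²/(5/4) = 845/4
405/4 < 845/4 → triangular
v_peak = √(405/4·5/4) = √(2025/16) = 45/4
t_a = (45/4)/(5/4) = 9; t_c = 0
T = 2·9 = 18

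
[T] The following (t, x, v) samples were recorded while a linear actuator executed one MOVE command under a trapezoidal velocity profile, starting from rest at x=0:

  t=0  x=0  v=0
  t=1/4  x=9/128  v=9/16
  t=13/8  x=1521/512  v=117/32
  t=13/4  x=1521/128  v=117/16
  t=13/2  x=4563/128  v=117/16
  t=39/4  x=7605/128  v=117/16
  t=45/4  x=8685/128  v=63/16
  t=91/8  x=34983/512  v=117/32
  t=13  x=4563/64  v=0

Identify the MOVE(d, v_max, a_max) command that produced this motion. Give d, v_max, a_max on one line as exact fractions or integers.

final state: t=13, x=4563/64, v=0 → d = 4563/64
a_max = (9/16−0)/(1/4−0) = 9/4
max v = 117/16 over t∈[13/4,39/4] → v_max = 117/16
check: 117/16·(13/4+13/2) = 4563/64 ✓

d=4563/64 v_max=117/16 a_max=9/4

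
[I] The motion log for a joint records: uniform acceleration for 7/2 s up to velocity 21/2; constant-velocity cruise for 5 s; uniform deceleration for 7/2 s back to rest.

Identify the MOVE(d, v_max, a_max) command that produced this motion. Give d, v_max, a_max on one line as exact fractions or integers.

a_max = (21/2)/(7/2) = 3
d_a = ½·21/2·7/2 = 147/8; d_c = 21/2·5 = 105/2
d = 2·147/8 + 105/2 = 357/4
t_c = 5 > 0 so v_max = 21/2

d=357/4 v_max=21/2 a_max=3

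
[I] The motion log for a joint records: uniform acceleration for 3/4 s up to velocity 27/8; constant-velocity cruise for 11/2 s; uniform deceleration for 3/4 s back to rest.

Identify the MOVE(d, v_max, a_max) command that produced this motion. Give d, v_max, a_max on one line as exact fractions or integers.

a_max = (27/8)/(3/4) = 9/2
d_a = ½·27/8·3/4 = 81/64; d_c = 27/8·11/2 = 297/16
d = 2·81/64 + 297/16 = 675/32
t_c = 11/2 > 0 so v_max = 27/8

d=675/32 v_max=27/8 a_max=9/2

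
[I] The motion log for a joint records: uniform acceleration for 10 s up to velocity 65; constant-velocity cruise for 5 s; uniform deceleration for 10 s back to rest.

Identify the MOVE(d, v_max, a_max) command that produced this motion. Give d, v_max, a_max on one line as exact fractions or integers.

d=975 v_max=65 a_max=13/2

a_max = 65/10 = 13/2
d_a = ½·65·10 = 325; d_c = 65·5 = 325
d = 2·325 + 325 = 975
t_c = 5 > 0 → v_max = v_peak = 65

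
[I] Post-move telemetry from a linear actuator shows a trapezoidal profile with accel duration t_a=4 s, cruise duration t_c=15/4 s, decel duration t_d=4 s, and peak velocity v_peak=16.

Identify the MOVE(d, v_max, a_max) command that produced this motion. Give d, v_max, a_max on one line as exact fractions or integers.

a_max = 16/4 = 4
d_a = ½·16·4 = 32; d_c = 16·15/4 = 60
d = 2·32 + 60 = 124
t_c = 15/4 > 0 so v_max = 16

d=124 v_max=16 a_max=4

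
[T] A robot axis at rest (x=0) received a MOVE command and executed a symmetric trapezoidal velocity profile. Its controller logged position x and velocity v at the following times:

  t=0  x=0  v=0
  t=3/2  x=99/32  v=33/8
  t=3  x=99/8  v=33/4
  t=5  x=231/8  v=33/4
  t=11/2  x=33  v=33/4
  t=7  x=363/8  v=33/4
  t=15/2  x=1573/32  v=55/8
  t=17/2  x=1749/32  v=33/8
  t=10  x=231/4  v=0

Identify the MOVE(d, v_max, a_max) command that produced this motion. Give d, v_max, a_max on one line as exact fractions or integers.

d=231/4 v_max=33/4 a_max=11/4

final state: t=10, x=231/4, v=0 → d = 231/4
a_max = (33/8−0)/(3/2−0) = 11/4
max v = 33/4 over t∈[3,7] → v_max = 33/4
check: 33/4·(3+4) = 231/4 ✓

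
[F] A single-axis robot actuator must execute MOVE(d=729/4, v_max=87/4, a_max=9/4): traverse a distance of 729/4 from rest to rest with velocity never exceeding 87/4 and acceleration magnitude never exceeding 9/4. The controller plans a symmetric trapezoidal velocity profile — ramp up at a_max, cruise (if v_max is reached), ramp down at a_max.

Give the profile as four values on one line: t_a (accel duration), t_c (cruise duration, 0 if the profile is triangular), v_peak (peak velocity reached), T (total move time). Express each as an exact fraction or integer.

t_a=9 t_c=0 v_peak=81/4 T=18

v_max²/a_max = (87/4)²/(9/4) = 841/4
729/4 < 841/4 ⇒ no cruise
v_peak = √(729/4·9/4) = √(6561/16) = 81/4
t_a = (81/4)/(9/4) = 9; t_c = 0
T = 2·9 = 18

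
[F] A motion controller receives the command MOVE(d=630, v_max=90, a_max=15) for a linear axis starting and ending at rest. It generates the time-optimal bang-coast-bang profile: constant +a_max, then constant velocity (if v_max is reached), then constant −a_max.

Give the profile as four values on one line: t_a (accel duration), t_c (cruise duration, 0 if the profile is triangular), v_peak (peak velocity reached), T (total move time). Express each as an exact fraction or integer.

t_a=6 t_c=1 v_peak=90 T=13

(v_max)²/a_max = 90²/15 = 540
630 ≥ 540 ⇒ cruise phase
t_a = 90/15 = 6; v_peak = 90
d_cruise = 630 − 540 = 90; t_c = 90/90 = 1
T = 2·6 + 1 = 13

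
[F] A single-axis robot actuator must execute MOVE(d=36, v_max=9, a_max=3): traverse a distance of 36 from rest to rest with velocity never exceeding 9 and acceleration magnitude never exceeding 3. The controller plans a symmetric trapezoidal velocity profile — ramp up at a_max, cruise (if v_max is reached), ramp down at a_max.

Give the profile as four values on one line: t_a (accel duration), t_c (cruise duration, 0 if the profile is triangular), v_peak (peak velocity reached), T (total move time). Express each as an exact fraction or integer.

t_a=3 t_c=1 v_peak=9 T=7

v_max²/a_max = 9²/3 = 27
36 ≥ 27 ⇒ cruise phase
t_a = 9/3 = 3; v_peak = 9
d_cruise = 36 − 27 = 9; t_c = 9/9 = 1
T = 2·3 + 1 = 7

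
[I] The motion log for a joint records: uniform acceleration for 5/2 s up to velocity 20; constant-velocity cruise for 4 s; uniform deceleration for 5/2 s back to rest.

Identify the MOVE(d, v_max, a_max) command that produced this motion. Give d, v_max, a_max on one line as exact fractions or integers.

a_max = 20/(5/2) = 8
d_a = ½·20·5/2 = 25; d_c = 20·4 = 80
d = 2·25 + 80 = 130
t_c = 4 > 0 → v_max = v_peak = 20

d=130 v_max=20 a_max=8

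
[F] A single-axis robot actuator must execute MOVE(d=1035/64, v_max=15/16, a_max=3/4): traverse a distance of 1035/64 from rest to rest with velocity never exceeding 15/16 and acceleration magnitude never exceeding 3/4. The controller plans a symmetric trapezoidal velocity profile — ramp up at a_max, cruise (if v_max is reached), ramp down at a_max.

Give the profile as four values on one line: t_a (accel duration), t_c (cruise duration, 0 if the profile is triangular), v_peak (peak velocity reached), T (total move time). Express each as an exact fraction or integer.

vₘ²/aₘ = (15/16)²/(3/4) = 75/64
1035/64 ≥ 75/64 ⇒ cruise phase
t_a = (15/16)/(3/4) = 5/4; v_peak = 15/16
d_cruise = 1035/64 − 75/64 = 15; t_c = 15/(15/16) = 16
T = 2·5/4 + 16 = 37/2

t_a=5/4 t_c=16 v_peak=15/16 T=37/2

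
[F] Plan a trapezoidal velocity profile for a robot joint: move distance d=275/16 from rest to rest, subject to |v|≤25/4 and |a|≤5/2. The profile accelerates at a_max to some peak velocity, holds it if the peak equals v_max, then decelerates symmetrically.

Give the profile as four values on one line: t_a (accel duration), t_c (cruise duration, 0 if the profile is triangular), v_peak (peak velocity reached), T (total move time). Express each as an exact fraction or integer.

v_max²/a_max = (25/4)²/(5/2) = 125/8
275/16 ≥ 125/8 → trapezoidal
t_a = (25/4)/(5/2) = 5/2; v_peak = 25/4
d_cruise = 275/16 − 125/8 = 25/16; t_c = (25/16)/(25/4) = 1/4
T = 2·5/2 + 1/4 = 21/4

t_a=5/2 t_c=1/4 v_peak=25/4 T=21/4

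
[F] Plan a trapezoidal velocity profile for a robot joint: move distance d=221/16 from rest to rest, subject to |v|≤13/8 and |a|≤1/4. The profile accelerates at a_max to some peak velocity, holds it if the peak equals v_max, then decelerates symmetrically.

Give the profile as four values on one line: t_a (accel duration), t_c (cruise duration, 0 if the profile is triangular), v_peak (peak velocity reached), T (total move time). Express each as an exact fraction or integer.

t_a=13/2 t_c=2 v_peak=13/8 T=15

(v_max)²/a_max = (13/8)²/(1/4) = 169/16
221/16 ≥ 169/16 → trapezoidal
t_a = (13/8)/(1/4) = 13/2; v_peak = 13/8
d_cruise = 221/16 − 169/16 = 13/4; t_c = (13/4)/(13/8) = 2
T = 2·13/2 + 2 = 15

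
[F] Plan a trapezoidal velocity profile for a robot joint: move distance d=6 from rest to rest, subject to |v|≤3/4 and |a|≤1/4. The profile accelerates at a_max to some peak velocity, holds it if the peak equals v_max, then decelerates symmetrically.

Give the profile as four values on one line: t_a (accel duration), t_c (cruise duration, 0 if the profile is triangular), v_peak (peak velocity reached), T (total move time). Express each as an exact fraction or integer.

v_max²/a_max = (3/4)²/(1/4) = 9/4
6 ≥ 9/4 → trapezoidal
t_a = (3/4)/(1/4) = 3; v_peak = 3/4
d_cruise = 6 − 9/4 = 15/4; t_c = (15/4)/(3/4) = 5
T = 2·3 + 5 = 11

t_a=3 t_c=5 v_peak=3/4 T=11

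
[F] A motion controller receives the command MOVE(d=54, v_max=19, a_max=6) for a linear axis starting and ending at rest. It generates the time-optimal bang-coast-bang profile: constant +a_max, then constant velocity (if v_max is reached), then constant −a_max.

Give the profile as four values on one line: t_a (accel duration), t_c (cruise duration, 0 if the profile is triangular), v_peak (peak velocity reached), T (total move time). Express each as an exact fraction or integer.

(v_max)²/a_max = 19²/6 = 361/6
54 < 361/6 → triangular
v_peak = √(54·6) = √324 = 18
t_a = 18/6 = 3; t_c = 0
T = 2·3 = 6

t_a=3 t_c=0 v_peak=18 T=6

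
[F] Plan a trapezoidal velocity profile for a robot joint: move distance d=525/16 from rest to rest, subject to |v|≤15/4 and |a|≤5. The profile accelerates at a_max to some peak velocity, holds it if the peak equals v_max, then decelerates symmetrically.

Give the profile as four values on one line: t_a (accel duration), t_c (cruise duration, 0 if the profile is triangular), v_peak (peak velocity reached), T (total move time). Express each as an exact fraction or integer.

t_a=3/4 t_c=8 v_peak=15/4 T=19/2

(v_max)²/a_max = (15/4)²/5 = 45/16
525/16 ≥ 45/16 ⇒ cruise phase
t_a = (15/4)/5 = 3/4; v_peak = 15/4
d_cruise = 525/16 − 45/16 = 30; t_c = 30/(15/4) = 8
T = 2·3/4 + 8 = 19/2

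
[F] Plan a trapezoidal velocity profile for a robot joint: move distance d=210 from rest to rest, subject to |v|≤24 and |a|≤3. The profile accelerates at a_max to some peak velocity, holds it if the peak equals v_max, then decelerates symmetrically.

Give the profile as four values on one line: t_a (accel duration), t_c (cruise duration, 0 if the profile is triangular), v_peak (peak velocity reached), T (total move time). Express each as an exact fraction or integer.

t_a=8 t_c=3/4 v_peak=24 T=67/4

v_max²/a_max = 24²/3 = 192
210 ≥ 192 so v_max reached
t_a = 24/3 = 8; v_peak = 24
d_cruise = 210 − 192 = 18; t_c = 18/24 = 3/4
T = 2·8 + 3/4 = 67/4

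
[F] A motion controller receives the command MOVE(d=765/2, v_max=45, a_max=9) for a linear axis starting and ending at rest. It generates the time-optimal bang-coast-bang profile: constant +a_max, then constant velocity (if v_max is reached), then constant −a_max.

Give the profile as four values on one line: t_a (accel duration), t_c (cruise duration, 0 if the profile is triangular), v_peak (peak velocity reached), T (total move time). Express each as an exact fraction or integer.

t_a=5 t_c=7/2 v_peak=45 T=27/2

vₘ²/aₘ = 45²/9 = 225
765/2 ≥ 225 so v_max reached
t_a = 45/9 = 5; v_peak = 45
d_cruise = 765/2 − 225 = 315/2; t_c = (315/2)/45 = 7/2
T = 2·5 + 7/2 = 27/2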